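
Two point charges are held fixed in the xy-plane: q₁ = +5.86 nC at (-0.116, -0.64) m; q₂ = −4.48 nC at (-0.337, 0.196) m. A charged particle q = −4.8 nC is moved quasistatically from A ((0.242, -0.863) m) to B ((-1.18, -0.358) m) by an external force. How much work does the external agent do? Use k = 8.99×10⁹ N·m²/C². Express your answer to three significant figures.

For quasistatic motion the external work equals the change in potential energy: W_ext = qΔV = q(V_B − V_A).
At A: distances to the source charges are 0.422 m, 1.21 m; V_A = Σ kqᵢ/rᵢ = 91.5 V.
At B: distances to the source charges are 1.10 m, 1.01 m; V_B = Σ kqᵢ/rᵢ = 7.93 V.
ΔV = V_B − V_A = -83.6 V.
W_ext = qΔV = (-4.80×10⁻⁹ C)(-83.6 V) = 4.01×10⁻⁷ J.

4.01×10⁻⁷ J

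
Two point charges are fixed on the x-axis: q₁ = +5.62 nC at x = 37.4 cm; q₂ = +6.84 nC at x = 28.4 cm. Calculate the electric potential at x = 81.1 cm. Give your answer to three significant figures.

232 V

Electric potential is a scalar, so the contributions from each charge add algebraically: V = Σ kqᵢ/rᵢ.
Distances from the field point to each charge: r₁ = 0.437 m, r₂ = 0.527 m.
V = k[(5.62×10⁻⁹)/(0.437) + (6.84×10⁻⁹)/(0.527)] = 232 V.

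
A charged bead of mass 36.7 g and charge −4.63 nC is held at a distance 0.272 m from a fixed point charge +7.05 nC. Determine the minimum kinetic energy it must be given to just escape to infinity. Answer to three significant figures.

To just escape, total mechanical energy must reach zero at infinity: ½mv²_min + U = 0, so ½mv²_min = −U = |kQq|/r.
|U| = |kQq|/r = (8.99×10⁹ N·m²/C²)(7.05×10⁻⁹)(4.63×10⁻⁹)/(0.272) = 1.08×10⁻⁶ J.

1.08×10⁻⁶ J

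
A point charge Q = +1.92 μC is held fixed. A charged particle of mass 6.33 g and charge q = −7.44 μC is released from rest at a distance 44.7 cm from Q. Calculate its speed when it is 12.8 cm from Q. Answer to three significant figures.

Only the electrostatic force acts, so mechanical energy is conserved: ½mv² = U₁ − U₂ = kQq(1/r₁ − 1/r₂).
U₁ − U₂ = (8.99×10⁹ N·m²/C²)(1.92×10⁻⁶ C)(-7.44×10⁻⁶ C)(1/0.447 − 1/0.128) = 0.716 J.
v = √(2·0.716/6.33×10⁻³) = 15.0 m/s.

15.0 m/s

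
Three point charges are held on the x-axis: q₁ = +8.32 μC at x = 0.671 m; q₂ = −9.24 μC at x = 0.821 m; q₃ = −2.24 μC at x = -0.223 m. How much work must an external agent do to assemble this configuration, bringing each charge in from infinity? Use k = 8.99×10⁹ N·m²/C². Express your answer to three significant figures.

The work to assemble the configuration equals its total potential energy, U = Σ kqᵢqⱼ/rᵢⱼ over all pairs.
Pair separations: r₁₂ = 0.150 m, r₁₃ = 0.894 m, r₂₃ = 1.04 m.
U = (-4.61) + (-0.187) + (0.178) = -4.62 J.

-4.62 J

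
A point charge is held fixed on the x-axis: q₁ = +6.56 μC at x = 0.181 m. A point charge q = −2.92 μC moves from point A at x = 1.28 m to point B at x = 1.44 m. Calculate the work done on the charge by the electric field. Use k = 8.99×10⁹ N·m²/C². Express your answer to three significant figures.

The work done by the electric force is W_field = −ΔU = −q(V_B − V_A) = q(V_A − V_B).
At A: distance to the source charge is 1.10 m; V_A = kq₁/r = 5.37×10⁴ V.
At B: distance to the source charge is 1.26 m; V_B = kq₁/r = 4.68×10⁴ V.
ΔV = V_B − V_A = -6820 V.
W_field = −qΔV = −(-2.92×10⁻⁶ C)(-6820 V) = -0.0199 J.

-0.0199 J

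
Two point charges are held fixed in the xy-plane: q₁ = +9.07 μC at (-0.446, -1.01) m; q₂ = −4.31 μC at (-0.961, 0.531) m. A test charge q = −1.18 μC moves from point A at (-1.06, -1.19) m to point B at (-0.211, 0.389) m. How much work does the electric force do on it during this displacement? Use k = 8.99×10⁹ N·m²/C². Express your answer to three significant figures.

The work done by the electric force is W_field = −ΔU = −q(V_B − V_A) = q(V_A − V_B).
At A: distances to the source charges are 0.640 m, 1.72 m; V_A = Σ kqᵢ/rᵢ = 1.05×10⁵ V.
At B: distances to the source charges are 1.42 m, 0.763 m; V_B = Σ kqᵢ/rᵢ = 6720 V.
ΔV = V_B − V_A = -9.82×10⁴ V.
W_field = −qΔV = −(-1.18×10⁻⁶ C)(-9.82×10⁴ V) = -0.116 J.

-0.116 J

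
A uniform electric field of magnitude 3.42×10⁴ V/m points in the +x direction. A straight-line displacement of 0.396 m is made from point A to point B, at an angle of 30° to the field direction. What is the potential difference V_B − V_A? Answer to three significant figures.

Only the component of displacement along E changes the potential: ΔV = −E·d·cosθ.
ΔV = −(3.42×10⁴ V/m)(0.396 m)cos30° = -1.17×10⁴ V.

-1.17×10⁴ V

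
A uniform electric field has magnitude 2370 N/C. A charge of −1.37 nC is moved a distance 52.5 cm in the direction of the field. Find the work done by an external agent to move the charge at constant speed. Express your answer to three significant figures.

1.70×10⁻⁶ J

The potential change for a displacement 52.5 cm in the direction of the field is ΔV = −Ed = -1240 V.
W_ext = qΔV = 1.70×10⁻⁶ J.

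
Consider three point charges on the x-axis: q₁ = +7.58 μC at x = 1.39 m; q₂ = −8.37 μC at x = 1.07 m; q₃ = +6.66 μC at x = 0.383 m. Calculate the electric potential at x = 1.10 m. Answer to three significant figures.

-2.19×10⁶ V

Electric potential is a scalar, so the contributions from each charge add algebraically: V = Σ kqᵢ/rᵢ.
Distances from the field point to each charge: r₁ = 0.290 m, r₂ = 0.0300 m, r₃ = 0.717 m.
V = k[(7.58×10⁻⁶)/(0.290) + (-8.37×10⁻⁶)/(0.0300) + (6.66×10⁻⁶)/(0.717)] = -2.19×10⁶ V.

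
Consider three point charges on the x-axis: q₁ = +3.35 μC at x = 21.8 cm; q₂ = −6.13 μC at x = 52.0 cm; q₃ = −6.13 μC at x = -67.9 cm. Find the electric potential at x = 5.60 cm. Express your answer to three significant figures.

The total potential is the scalar sum of each charge's contribution, V = Σ kqᵢ/rᵢ.
Distances from the field point to each charge: r₁ = 0.162 m, r₂ = 0.464 m, r₃ = 0.735 m.
V = k[(3.35×10⁻⁶)/(0.162) + (-6.13×10⁻⁶)/(0.464) + (-6.13×10⁻⁶)/(0.735)] = -7840 V.

-7840 V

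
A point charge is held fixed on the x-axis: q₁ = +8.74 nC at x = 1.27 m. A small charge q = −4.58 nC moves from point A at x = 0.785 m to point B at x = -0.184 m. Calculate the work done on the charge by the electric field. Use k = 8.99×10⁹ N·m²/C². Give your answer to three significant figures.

The work done by the electric force is W_field = −ΔU = −q(V_B − V_A) = q(V_A − V_B).
At A: distance to the source charge is 0.485 m; V_A = kq₁/r = 162 V.
At B: distance to the source charge is 1.45 m; V_B = kq₁/r = 54.0 V.
ΔV = V_B − V_A = -108 V.
W_field = −qΔV = −(-4.58×10⁻⁹ C)(-108 V) = -4.94×10⁻⁷ J.

-4.94×10⁻⁷ J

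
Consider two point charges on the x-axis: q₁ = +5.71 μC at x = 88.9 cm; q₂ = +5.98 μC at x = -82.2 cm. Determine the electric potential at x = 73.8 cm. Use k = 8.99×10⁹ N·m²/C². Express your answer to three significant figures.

Electric potential is a scalar, so the contributions from each charge add algebraically: V = Σ kqᵢ/rᵢ.
Distances from the field point to each charge: r₁ = 0.151 m, r₂ = 1.56 m.
V = k[(5.71×10⁻⁶)/(0.151) + (5.98×10⁻⁶)/(1.56)] = 3.74×10⁵ V.

3.74×10⁵ V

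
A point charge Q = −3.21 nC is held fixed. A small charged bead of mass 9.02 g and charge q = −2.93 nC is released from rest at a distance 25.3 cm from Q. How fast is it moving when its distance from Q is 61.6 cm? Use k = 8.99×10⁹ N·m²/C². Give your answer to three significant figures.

6.61×10⁻³ m/s

Only the electrostatic force acts, so mechanical energy is conserved: ½mv² = U₁ − U₂ = kQq(1/r₁ − 1/r₂).
U₁ − U₂ = (8.99×10⁹ N·m²/C²)(-3.21×10⁻⁹ C)(-2.93×10⁻⁹ C)(1/0.253 − 1/0.616) = 1.97×10⁻⁷ J.
v = √(2·1.97×10⁻⁷/9.02×10⁻³) = 6.61×10⁻³ m/s.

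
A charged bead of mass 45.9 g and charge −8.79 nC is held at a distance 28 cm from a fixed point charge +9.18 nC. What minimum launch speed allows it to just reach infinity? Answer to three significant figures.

To just escape, total mechanical energy must reach zero at infinity: ½mv²_min + U = 0, so ½mv²_min = −U = |kQq|/r.
|U| = |kQq|/r = (8.99×10⁹ N·m²/C²)(9.18×10⁻⁹)(8.79×10⁻⁹)/(0.280) = 2.59×10⁻⁶ J.
v_min = √(2|U|/m) = √(2·2.59×10⁻⁶/0.0459) = 0.0106 m/s.

0.0106 m/s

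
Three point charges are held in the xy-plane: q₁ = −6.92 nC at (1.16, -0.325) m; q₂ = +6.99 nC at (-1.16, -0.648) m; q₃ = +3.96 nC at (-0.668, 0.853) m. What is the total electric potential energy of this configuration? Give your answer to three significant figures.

-1.41×10⁻⁷ J

The work to assemble the configuration equals its total potential energy, U = Σ kqᵢqⱼ/rᵢⱼ over all pairs.
Pair separations: r₁₂ = 2.34 m, r₁₃ = 2.17 m, r₂₃ = 1.58 m.
U = (-1.86×10⁻⁷) + (-1.13×10⁻⁷) + (1.58×10⁻⁷) = -1.41×10⁻⁷ J.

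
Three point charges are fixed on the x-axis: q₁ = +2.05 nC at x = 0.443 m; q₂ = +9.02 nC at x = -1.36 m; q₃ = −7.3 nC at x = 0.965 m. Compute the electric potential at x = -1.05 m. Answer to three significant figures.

241 V

The total potential is the scalar sum of each charge's contribution, V = Σ kqᵢ/rᵢ.
Distances from the field point to each charge: r₁ = 1.49 m, r₂ = 0.310 m, r₃ = 2.02 m.
V = k[(2.05×10⁻⁹)/(1.49) + (9.02×10⁻⁹)/(0.310) + (-7.30×10⁻⁹)/(2.02)] = 241 V.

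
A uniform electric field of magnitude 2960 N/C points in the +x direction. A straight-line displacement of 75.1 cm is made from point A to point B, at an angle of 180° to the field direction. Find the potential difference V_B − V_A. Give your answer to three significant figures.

Only the component of displacement along E changes the potential: ΔV = −E·d·cosθ.
ΔV = −(2960 V/m)(0.751 m)cos180° = 2220 V.

2220 V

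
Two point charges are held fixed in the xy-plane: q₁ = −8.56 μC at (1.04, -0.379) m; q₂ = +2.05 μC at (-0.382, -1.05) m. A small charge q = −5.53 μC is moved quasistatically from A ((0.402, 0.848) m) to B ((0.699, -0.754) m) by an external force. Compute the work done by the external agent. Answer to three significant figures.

0.491 J

For quasistatic motion the external work equals the change in potential energy: W_ext = qΔV = q(V_B − V_A).
At A: distances to the source charges are 1.38 m, 2.05 m; V_A = Σ kqᵢ/rᵢ = -4.67×10⁴ V.
At B: distances to the source charges are 0.507 m, 1.12 m; V_B = Σ kqᵢ/rᵢ = -1.35×10⁵ V.
ΔV = V_B − V_A = -8.87×10⁴ V.
W_ext = qΔV = (-5.53×10⁻⁶ C)(-8.87×10⁴ V) = 0.491 J.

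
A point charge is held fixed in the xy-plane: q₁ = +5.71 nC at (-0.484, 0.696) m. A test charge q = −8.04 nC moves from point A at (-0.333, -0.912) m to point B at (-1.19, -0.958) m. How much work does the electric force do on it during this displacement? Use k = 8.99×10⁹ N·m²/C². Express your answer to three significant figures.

The work done by the electric force is W_field = −ΔU = −q(V_B − V_A) = q(V_A − V_B).
At A: distance to the source charge is 1.62 m; V_A = kq₁/r = 31.8 V.
At B: distance to the source charge is 1.80 m; V_B = kq₁/r = 28.5 V.
ΔV = V_B − V_A = -3.24 V.
W_field = −qΔV = −(-8.04×10⁻⁹ C)(-3.24 V) = -2.60×10⁻⁸ J.

-2.60×10⁻⁸ J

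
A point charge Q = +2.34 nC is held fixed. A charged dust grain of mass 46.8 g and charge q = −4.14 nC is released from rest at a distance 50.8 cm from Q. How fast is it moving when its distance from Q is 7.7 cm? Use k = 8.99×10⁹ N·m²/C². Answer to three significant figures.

6.40×10⁻³ m/s

Only the electrostatic force acts, so mechanical energy is conserved: ½mv² = U₁ − U₂ = kQq(1/r₁ − 1/r₂).
U₁ − U₂ = (8.99×10⁹ N·m²/C²)(2.34×10⁻⁹ C)(-4.14×10⁻⁹ C)(1/0.508 − 1/0.0770) = 9.60×10⁻⁷ J.
v = √(2·9.60×10⁻⁷/0.0468) = 6.40×10⁻³ m/s.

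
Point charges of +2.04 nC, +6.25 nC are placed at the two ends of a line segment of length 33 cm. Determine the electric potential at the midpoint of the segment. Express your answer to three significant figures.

The total potential is the scalar sum of each charge's contribution, V = Σ kqᵢ/rᵢ.
Each charge is 0.165 m from the midpoint.
V = k[(2.04×10⁻⁹)/(0.165) + (6.25×10⁻⁹)/(0.165)] = 452 V.

452 V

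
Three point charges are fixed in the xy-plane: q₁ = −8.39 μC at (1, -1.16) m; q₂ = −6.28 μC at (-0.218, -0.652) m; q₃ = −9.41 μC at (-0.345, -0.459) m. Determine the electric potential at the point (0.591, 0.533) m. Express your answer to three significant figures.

The total potential is the scalar sum of each charge's contribution, V = Σ kqᵢ/rᵢ.
Distances from the field point to each charge: r₁ = 1.74 m, r₂ = 1.43 m, r₃ = 1.36 m.
V = k[(-8.39×10⁻⁶)/(1.74) + (-6.28×10⁻⁶)/(1.43) + (-9.41×10⁻⁶)/(1.36)] = -1.45×10⁵ V.

-1.45×10⁵ V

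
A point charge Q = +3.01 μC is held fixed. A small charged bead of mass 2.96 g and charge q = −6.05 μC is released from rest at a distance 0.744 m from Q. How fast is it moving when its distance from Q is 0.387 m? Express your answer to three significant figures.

11.7 m/s

Only the electrostatic force acts, so mechanical energy is conserved: ½mv² = U₁ − U₂ = kQq(1/r₁ − 1/r₂).
U₁ − U₂ = (8.99×10⁹ N·m²/C²)(3.01×10⁻⁶ C)(-6.05×10⁻⁶ C)(1/0.744 − 1/0.387) = 0.203 J.
v = √(2·0.203/2.96×10⁻³) = 11.7 m/s.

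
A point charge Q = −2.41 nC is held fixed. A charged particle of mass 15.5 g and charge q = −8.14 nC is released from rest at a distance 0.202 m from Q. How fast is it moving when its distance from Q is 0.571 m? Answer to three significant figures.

Only the electrostatic force acts, so mechanical energy is conserved: ½mv² = U₁ − U₂ = kQq(1/r₁ − 1/r₂).
U₁ − U₂ = (8.99×10⁹ N·m²/C²)(-2.41×10⁻⁹ C)(-8.14×10⁻⁹ C)(1/0.202 − 1/0.571) = 5.64×10⁻⁷ J.
v = √(2·5.64×10⁻⁷/0.0155) = 8.53×10⁻³ m/s.

8.53×10⁻³ m/s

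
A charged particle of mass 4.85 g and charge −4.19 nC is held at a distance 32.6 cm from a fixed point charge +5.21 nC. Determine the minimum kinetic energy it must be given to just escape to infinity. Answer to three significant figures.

To just escape, total mechanical energy must reach zero at infinity: ½mv²_min + U = 0, so ½mv²_min = −U = |kQq|/r.
|U| = |kQq|/r = (8.99×10⁹ N·m²/C²)(5.21×10⁻⁹)(4.19×10⁻⁹)/(0.326) = 6.02×10⁻⁷ J.

6.02×10⁻⁷ J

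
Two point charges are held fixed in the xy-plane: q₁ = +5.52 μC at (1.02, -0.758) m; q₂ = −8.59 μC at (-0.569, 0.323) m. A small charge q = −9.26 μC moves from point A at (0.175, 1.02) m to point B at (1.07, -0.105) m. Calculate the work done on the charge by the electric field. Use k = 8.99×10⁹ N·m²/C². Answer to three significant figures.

0.748 J

The work done by the electric force is W_field = −ΔU = −q(V_B − V_A) = q(V_A − V_B).
At A: distances to the source charges are 1.97 m, 1.02 m; V_A = Σ kqᵢ/rᵢ = -5.05×10⁴ V.
At B: distances to the source charges are 0.655 m, 1.69 m; V_B = Σ kqᵢ/rᵢ = 3.02×10⁴ V.
ΔV = V_B − V_A = 8.07×10⁴ V.
W_field = −qΔV = −(-9.26×10⁻⁶ C)(8.07×10⁴ V) = 0.748 J.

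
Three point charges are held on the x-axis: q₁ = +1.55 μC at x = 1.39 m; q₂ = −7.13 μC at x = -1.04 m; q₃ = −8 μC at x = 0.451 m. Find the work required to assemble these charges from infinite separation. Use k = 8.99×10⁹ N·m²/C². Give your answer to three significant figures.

The assembly work is the sum of pairwise potential energies, U = Σ_{i<j} kqᵢqⱼ/rᵢⱼ.
Pair separations: r₁₂ = 2.43 m, r₁₃ = 0.939 m, r₂₃ = 1.49 m.
U = (-0.0409) + (-0.119) + (0.344) = 0.184 J.

0.184 J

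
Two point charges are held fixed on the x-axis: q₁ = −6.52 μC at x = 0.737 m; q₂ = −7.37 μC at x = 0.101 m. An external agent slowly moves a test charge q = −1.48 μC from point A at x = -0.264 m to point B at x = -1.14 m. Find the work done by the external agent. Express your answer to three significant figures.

For quasistatic motion the external work equals the change in potential energy: W_ext = qΔV = q(V_B − V_A).
At A: distances to the source charges are 1.00 m, 0.365 m; V_A = Σ kqᵢ/rᵢ = -2.40×10⁵ V.
At B: distances to the source charges are 1.88 m, 1.24 m; V_B = Σ kqᵢ/rᵢ = -8.46×10⁴ V.
ΔV = V_B − V_A = 1.55×10⁵ V.
W_ext = qΔV = (-1.48×10⁻⁶ C)(1.55×10⁵ V) = -0.230 J.

-0.230 J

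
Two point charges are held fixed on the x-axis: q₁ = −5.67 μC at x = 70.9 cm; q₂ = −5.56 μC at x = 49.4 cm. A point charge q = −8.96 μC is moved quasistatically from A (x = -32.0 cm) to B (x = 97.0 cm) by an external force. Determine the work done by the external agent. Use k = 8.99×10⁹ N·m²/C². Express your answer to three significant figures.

For quasistatic motion the external work equals the change in potential energy: W_ext = qΔV = q(V_B − V_A).
At A: distances to the source charges are 1.03 m, 0.814 m; V_A = Σ kqᵢ/rᵢ = -1.11×10⁵ V.
At B: distances to the source charges are 0.261 m, 0.476 m; V_B = Σ kqᵢ/rᵢ = -3.00×10⁵ V.
ΔV = V_B − V_A = -1.89×10⁵ V.
W_ext = qΔV = (-8.96×10⁻⁶ C)(-1.89×10⁵ V) = 1.70 J.

1.70 J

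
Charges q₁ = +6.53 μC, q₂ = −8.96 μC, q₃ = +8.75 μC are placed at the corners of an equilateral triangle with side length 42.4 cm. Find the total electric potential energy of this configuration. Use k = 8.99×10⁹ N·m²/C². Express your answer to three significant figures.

The assembly work is the sum of pairwise potential energies, U = Σ_{i<j} kqᵢqⱼ/rᵢⱼ.
All three pair separations equal the side length, 0.424 m.
U = (-1.24) + (1.21) + (-1.66) = -1.69 J.

-1.69 J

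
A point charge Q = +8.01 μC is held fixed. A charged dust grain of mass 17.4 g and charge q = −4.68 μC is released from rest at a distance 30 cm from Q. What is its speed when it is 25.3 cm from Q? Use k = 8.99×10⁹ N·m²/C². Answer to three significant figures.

4.90 m/s

Only the electrostatic force acts, so mechanical energy is conserved: ½mv² = U₁ − U₂ = kQq(1/r₁ − 1/r₂).
U₁ − U₂ = (8.99×10⁹ N·m²/C²)(8.01×10⁻⁶ C)(-4.68×10⁻⁶ C)(1/0.300 − 1/0.253) = 0.209 J.
v = √(2·0.209/0.0174) = 4.90 m/s.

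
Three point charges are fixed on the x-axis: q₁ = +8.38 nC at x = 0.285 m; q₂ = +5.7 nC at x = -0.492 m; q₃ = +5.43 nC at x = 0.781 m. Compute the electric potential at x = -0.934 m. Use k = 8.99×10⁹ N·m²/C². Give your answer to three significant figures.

206 V

Electric potential is a scalar, so the contributions from each charge add algebraically: V = Σ kqᵢ/rᵢ.
Distances from the field point to each charge: r₁ = 1.22 m, r₂ = 0.442 m, r₃ = 1.72 m.
V = k[(8.38×10⁻⁹)/(1.22) + (5.70×10⁻⁹)/(0.442) + (5.43×10⁻⁹)/(1.72)] = 206 V.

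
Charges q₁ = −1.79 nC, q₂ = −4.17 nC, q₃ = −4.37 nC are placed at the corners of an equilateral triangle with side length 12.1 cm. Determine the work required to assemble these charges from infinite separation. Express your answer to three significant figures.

The assembly work is the sum of pairwise potential energies, U = Σ_{i<j} kqᵢqⱼ/rᵢⱼ.
All three pair separations equal the side length, 0.121 m.
U = (5.55×10⁻⁷) + (5.81×10⁻⁷) + (1.35×10⁻⁶) = 2.49×10⁻⁶ J.

2.49×10⁻⁶ J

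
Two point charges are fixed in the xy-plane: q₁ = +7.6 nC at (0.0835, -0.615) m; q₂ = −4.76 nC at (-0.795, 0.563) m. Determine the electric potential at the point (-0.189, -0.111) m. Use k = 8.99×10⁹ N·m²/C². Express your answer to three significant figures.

72.0 V

Electric potential is a scalar, so the contributions from each charge add algebraically: V = Σ kqᵢ/rᵢ.
Distances from the field point to each charge: r₁ = 0.573 m, r₂ = 0.906 m.
V = k[(7.60×10⁻⁹)/(0.573) + (-4.76×10⁻⁹)/(0.906)] = 72.0 V.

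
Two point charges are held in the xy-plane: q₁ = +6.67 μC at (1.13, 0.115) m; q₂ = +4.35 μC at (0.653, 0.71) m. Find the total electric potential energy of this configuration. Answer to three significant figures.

0.342 J

The assembly work is the sum of pairwise potential energies, U = Σ_{i<j} kqᵢqⱼ/rᵢⱼ.
Pair separations: r₁₂ = 0.763 m.
U = (0.342) = 0.342 J.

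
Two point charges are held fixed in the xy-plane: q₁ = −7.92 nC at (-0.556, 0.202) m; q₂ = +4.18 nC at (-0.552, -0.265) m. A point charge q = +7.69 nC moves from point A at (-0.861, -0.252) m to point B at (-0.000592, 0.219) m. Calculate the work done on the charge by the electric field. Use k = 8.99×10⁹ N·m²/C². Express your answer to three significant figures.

The work done by the electric force is W_field = −ΔU = −q(V_B − V_A) = q(V_A − V_B).
At A: distances to the source charges are 0.547 m, 0.309 m; V_A = Σ kqᵢ/rᵢ = -8.68 V.
At B: distances to the source charges are 0.556 m, 0.734 m; V_B = Σ kqᵢ/rᵢ = -76.9 V.
ΔV = V_B − V_A = -68.2 V.
W_field = −qΔV = −(7.69×10⁻⁹ C)(-68.2 V) = 5.25×10⁻⁷ J.

5.25×10⁻⁷ J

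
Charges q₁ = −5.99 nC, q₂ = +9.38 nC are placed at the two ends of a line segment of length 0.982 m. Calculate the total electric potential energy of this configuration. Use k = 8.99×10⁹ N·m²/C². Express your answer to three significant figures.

The work to assemble the configuration equals its total potential energy, U = Σ kqᵢqⱼ/rᵢⱼ over all pairs.
The separation is r = 0.982 m.
U = (-5.14×10⁻⁷) = -5.14×10⁻⁷ J.

-5.14×10⁻⁷ J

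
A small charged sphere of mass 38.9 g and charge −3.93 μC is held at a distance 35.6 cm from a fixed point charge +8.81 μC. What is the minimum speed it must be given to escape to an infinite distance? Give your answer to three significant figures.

To just escape, total mechanical energy must reach zero at infinity: ½mv²_min + U = 0, so ½mv²_min = −U = |kQq|/r.
|U| = |kQq|/r = (8.99×10⁹ N·m²/C²)(8.81×10⁻⁶)(3.93×10⁻⁶)/(0.356) = 0.874 J.
v_min = √(2|U|/m) = √(2·0.874/0.0389) = 6.70 m/s.

6.70 m/s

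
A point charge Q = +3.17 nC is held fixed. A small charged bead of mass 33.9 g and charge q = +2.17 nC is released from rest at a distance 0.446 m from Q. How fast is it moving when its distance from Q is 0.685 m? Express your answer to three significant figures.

Only the electrostatic force acts, so mechanical energy is conserved: ½mv² = U₁ − U₂ = kQq(1/r₁ − 1/r₂).
U₁ − U₂ = (8.99×10⁹ N·m²/C²)(3.17×10⁻⁹ C)(2.17×10⁻⁹ C)(1/0.446 − 1/0.685) = 4.84×10⁻⁸ J.
v = √(2·4.84×10⁻⁸/0.0339) = 1.69×10⁻³ m/s.

1.69×10⁻³ m/s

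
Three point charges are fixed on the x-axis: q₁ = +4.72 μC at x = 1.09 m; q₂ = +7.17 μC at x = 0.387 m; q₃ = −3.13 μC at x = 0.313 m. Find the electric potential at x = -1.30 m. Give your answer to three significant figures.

3.85×10⁴ V

The total potential is the scalar sum of each charge's contribution, V = Σ kqᵢ/rᵢ.
Distances from the field point to each charge: r₁ = 2.39 m, r₂ = 1.69 m, r₃ = 1.61 m.
V = k[(4.72×10⁻⁶)/(2.39) + (7.17×10⁻⁶)/(1.69) + (-3.13×10⁻⁶)/(1.61)] = 3.85×10⁴ V.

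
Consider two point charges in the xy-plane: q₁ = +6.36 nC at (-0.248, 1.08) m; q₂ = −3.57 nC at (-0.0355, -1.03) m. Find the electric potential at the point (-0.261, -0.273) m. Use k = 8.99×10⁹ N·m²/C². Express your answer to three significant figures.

Electric potential is a scalar, so the contributions from each charge add algebraically: V = Σ kqᵢ/rᵢ.
Distances from the field point to each charge: r₁ = 1.35 m, r₂ = 0.790 m.
V = k[(6.36×10⁻⁹)/(1.35) + (-3.57×10⁻⁹)/(0.790)] = 1.62 V.

1.62 V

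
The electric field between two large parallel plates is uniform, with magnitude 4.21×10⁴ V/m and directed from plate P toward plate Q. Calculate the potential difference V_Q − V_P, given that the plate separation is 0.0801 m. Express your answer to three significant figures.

-3370 V

In a uniform field, potential decreases in the direction of E: ΔV = −E·d for a displacement d parallel to E.
Going from P to Q is a displacement of 0.0801 m along the field, so V_Q − V_P = −Ed = -3370 V.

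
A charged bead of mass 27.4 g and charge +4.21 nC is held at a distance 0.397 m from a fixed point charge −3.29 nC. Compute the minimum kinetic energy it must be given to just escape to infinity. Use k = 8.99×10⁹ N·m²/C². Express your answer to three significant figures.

To just escape, total mechanical energy must reach zero at infinity: ½mv²_min + U = 0, so ½mv²_min = −U = |kQq|/r.
|U| = |kQq|/r = (8.99×10⁹ N·m²/C²)(3.29×10⁻⁹)(4.21×10⁻⁹)/(0.397) = 3.14×10⁻⁷ J.

3.14×10⁻⁷ J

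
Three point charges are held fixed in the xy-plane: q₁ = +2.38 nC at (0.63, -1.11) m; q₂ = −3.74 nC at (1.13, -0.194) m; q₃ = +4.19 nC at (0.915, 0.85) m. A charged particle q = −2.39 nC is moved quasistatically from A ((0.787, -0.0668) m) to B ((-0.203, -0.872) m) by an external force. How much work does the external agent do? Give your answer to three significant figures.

For quasistatic motion the external work equals the change in potential energy: W_ext = qΔV = q(V_B − V_A).
At A: distances to the source charges are 1.05 m, 0.366 m, 0.926 m; V_A = Σ kqᵢ/rᵢ = -30.9 V.
At B: distances to the source charges are 0.866 m, 1.50 m, 2.05 m; V_B = Σ kqᵢ/rᵢ = 20.6 V.
ΔV = V_B − V_A = 51.5 V.
W_ext = qΔV = (-2.39×10⁻⁹ C)(51.5 V) = -1.23×10⁻⁷ J.

-1.23×10⁻⁷ J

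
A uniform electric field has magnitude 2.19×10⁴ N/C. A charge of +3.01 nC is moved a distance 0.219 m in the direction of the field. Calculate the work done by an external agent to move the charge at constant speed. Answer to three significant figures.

-1.44×10⁻⁵ J

The potential change for a displacement 0.219 m in the direction of the field is ΔV = −Ed = -4800 V.
W_ext = qΔV = -1.44×10⁻⁵ J.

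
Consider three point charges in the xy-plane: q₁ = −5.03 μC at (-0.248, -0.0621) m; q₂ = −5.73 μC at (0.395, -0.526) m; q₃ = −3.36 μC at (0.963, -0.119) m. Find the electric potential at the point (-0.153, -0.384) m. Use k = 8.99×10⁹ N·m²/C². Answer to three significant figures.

The total potential is the scalar sum of each charge's contribution, V = Σ kqᵢ/rᵢ.
Distances from the field point to each charge: r₁ = 0.336 m, r₂ = 0.566 m, r₃ = 1.15 m.
V = k[(-5.03×10⁻⁶)/(0.336) + (-5.73×10⁻⁶)/(0.566) + (-3.36×10⁻⁶)/(1.15)] = -2.52×10⁵ V.

-2.52×10⁵ V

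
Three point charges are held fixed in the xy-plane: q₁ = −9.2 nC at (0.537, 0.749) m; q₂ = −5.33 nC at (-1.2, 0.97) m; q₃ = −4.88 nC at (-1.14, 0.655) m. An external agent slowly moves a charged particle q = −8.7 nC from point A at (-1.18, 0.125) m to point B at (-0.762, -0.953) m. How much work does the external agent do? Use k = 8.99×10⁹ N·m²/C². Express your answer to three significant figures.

-8.27×10⁻⁷ J

For quasistatic motion the external work equals the change in potential energy: W_ext = qΔV = q(V_B − V_A).
At A: distances to the source charges are 1.83 m, 0.845 m, 0.532 m; V_A = Σ kqᵢ/rᵢ = -185 V.
At B: distances to the source charges are 2.14 m, 1.97 m, 1.65 m; V_B = Σ kqᵢ/rᵢ = -89.5 V.
ΔV = V_B − V_A = 95.0 V.
W_ext = qΔV = (-8.70×10⁻⁹ C)(95.0 V) = -8.27×10⁻⁷ J.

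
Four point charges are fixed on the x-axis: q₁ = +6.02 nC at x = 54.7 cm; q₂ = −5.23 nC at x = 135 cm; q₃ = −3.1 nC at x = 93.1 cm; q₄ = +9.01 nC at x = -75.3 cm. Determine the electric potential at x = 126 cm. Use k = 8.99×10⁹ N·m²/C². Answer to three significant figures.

-491 V

The total potential is the scalar sum of each charge's contribution, V = Σ kqᵢ/rᵢ.
Distances from the field point to each charge: r₁ = 0.713 m, r₂ = 0.0900 m, r₃ = 0.329 m, r₄ = 2.01 m.
V = k[(6.02×10⁻⁹)/(0.713) + (-5.23×10⁻⁹)/(0.0900) + (-3.10×10⁻⁹)/(0.329) + (9.01×10⁻⁹)/(2.01)] = -491 V.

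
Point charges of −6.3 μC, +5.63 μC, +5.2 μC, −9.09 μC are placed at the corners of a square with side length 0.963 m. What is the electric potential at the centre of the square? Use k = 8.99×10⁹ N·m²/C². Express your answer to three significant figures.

-6.02×10⁴ V

Electric potential is a scalar, so the contributions from each charge add algebraically: V = Σ kqᵢ/rᵢ.
The distance from each corner to the centre is a√2/2 = 0.681 m.
V = k[(-6.30×10⁻⁶)/(0.681) + (5.63×10⁻⁶)/(0.681) + (5.20×10⁻⁶)/(0.681) + (-9.09×10⁻⁶)/(0.681)] = -6.02×10⁴ V.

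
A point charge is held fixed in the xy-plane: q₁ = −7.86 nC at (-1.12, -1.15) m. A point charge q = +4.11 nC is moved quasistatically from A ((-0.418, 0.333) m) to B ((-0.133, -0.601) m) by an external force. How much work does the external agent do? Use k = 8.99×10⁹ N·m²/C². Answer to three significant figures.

-8.01×10⁻⁸ J

For quasistatic motion the external work equals the change in potential energy: W_ext = qΔV = q(V_B − V_A).
At A: distance to the source charge is 1.64 m; V_A = kq₁/r = -43.1 V.
At B: distance to the source charge is 1.13 m; V_B = kq₁/r = -62.6 V.
ΔV = V_B − V_A = -19.5 V.
W_ext = qΔV = (4.11×10⁻⁹ C)(-19.5 V) = -8.01×10⁻⁸ J.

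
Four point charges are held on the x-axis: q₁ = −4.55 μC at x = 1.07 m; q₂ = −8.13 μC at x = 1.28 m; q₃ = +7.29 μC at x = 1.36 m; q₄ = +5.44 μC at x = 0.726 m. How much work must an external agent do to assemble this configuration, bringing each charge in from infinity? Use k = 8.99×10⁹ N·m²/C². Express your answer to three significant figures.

The work to assemble the configuration equals its total potential energy, U = Σ kqᵢqⱼ/rᵢⱼ over all pairs.
Pair separations: r₁₂ = 0.210 m, r₁₃ = 0.290 m, r₁₄ = 0.344 m, r₂₃ = 0.0800 m, r₂₄ = 0.554 m, r₃₄ = 0.634 m.
Summing all 6 pair terms gives U = -6.91 J.

-6.91 J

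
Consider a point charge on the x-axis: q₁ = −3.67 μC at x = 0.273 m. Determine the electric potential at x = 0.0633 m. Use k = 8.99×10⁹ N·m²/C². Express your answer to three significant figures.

-1.57×10⁵ V

The total potential is the scalar sum of each charge's contribution, V = Σ kqᵢ/rᵢ.
V = k[(-3.67×10⁻⁶)/(0.210)] = -1.57×10⁵ V.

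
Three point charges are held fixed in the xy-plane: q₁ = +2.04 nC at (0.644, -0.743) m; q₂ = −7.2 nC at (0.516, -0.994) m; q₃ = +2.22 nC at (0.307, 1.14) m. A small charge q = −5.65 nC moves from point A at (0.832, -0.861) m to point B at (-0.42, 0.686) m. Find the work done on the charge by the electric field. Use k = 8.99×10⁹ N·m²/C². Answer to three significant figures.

5.45×10⁻⁷ J

The work done by the electric force is W_field = −ΔU = −q(V_B − V_A) = q(V_A − V_B).
At A: distances to the source charges are 0.222 m, 0.343 m, 2.07 m; V_A = Σ kqᵢ/rᵢ = -96.5 V.
At B: distances to the source charges are 1.78 m, 1.92 m, 0.857 m; V_B = Σ kqᵢ/rᵢ = -0.0786 V.
ΔV = V_B − V_A = 96.4 V.
W_field = −qΔV = −(-5.65×10⁻⁹ C)(96.4 V) = 5.45×10⁻⁷ J.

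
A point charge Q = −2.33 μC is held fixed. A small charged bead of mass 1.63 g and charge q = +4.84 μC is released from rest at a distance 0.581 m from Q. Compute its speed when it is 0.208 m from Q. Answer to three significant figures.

19.6 m/s

Only the electrostatic force acts, so mechanical energy is conserved: ½mv² = U₁ − U₂ = kQq(1/r₁ − 1/r₂).
U₁ − U₂ = (8.99×10⁹ N·m²/C²)(-2.33×10⁻⁶ C)(4.84×10⁻⁶ C)(1/0.581 − 1/0.208) = 0.313 J.
v = √(2·0.313/1.63×10⁻³) = 19.6 m/s.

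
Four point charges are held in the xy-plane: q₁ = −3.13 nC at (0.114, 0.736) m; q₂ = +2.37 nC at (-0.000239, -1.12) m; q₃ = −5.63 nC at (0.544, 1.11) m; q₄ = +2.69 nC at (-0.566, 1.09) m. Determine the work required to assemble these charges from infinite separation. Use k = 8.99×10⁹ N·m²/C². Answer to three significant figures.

The work to assemble the configuration equals its total potential energy, U = Σ kqᵢqⱼ/rᵢⱼ over all pairs.
Pair separations: r₁₂ = 1.86 m, r₁₃ = 0.570 m, r₁₄ = 0.767 m, r₂₃ = 2.30 m, r₂₄ = 2.28 m, r₃₄ = 1.11 m.
Summing all 6 pair terms gives U = -6.39×10⁻⁹ J.

-6.39×10⁻⁹ J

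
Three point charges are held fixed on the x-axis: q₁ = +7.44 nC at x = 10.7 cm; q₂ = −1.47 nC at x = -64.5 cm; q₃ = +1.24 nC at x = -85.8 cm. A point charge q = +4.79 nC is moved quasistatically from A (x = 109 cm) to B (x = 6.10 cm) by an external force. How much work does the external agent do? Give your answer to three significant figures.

6.62×10⁻⁶ J

For quasistatic motion the external work equals the change in potential energy: W_ext = qΔV = q(V_B − V_A).
At A: distances to the source charges are 0.983 m, 1.74 m, 1.95 m; V_A = Σ kqᵢ/rᵢ = 66.1 V.
At B: distances to the source charges are 0.0460 m, 0.706 m, 0.919 m; V_B = Σ kqᵢ/rᵢ = 1450 V.
ΔV = V_B − V_A = 1380 V.
W_ext = qΔV = (4.79×10⁻⁹ C)(1380 V) = 6.62×10⁻⁶ J.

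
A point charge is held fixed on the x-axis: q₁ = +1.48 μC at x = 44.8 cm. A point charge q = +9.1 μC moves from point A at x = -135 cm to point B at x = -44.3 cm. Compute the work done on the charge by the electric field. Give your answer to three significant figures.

-0.0685 J

The work done by the electric force is W_field = −ΔU = −q(V_B − V_A) = q(V_A − V_B).
At A: distance to the source charge is 1.80 m; V_A = kq₁/r = 7400 V.
At B: distance to the source charge is 0.891 m; V_B = kq₁/r = 1.49×10⁴ V.
ΔV = V_B − V_A = 7530 V.
W_field = −qΔV = −(9.10×10⁻⁶ C)(7530 V) = -0.0685 J.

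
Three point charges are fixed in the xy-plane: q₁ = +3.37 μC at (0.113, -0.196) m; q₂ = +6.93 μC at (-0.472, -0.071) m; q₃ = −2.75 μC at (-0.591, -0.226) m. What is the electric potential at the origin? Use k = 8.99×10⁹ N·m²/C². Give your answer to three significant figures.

2.25×10⁵ V

The total potential is the scalar sum of each charge's contribution, V = Σ kqᵢ/rᵢ.
Distances from the field point to each charge: r₁ = 0.226 m, r₂ = 0.477 m, r₃ = 0.633 m.
V = k[(3.37×10⁻⁶)/(0.226) + (6.93×10⁻⁶)/(0.477) + (-2.75×10⁻⁶)/(0.633)] = 2.25×10⁵ V.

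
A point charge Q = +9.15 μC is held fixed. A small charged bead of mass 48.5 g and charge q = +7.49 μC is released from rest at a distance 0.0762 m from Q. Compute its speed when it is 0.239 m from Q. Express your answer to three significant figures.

Only the electrostatic force acts, so mechanical energy is conserved: ½mv² = U₁ − U₂ = kQq(1/r₁ − 1/r₂).
U₁ − U₂ = (8.99×10⁹ N·m²/C²)(9.15×10⁻⁶ C)(7.49×10⁻⁶ C)(1/0.0762 − 1/0.239) = 5.51 J.
v = √(2·5.51/0.0485) = 15.1 m/s.

15.1 m/s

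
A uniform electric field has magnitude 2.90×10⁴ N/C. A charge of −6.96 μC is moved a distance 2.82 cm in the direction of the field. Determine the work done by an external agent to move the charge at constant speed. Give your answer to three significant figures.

The potential change for a displacement 2.82 cm in the direction of the field is ΔV = −Ed = -818 V.
W_ext = qΔV = 5.69×10⁻³ J.

5.69×10⁻³ J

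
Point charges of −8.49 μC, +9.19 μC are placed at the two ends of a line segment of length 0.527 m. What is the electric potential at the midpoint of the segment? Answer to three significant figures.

Electric potential is a scalar, so the contributions from each charge add algebraically: V = Σ kqᵢ/rᵢ.
Each charge is 0.264 m from the midpoint.
V = k[(-8.49×10⁻⁶)/(0.264) + (9.19×10⁻⁶)/(0.264)] = 2.39×10⁴ V.

2.39×10⁴ V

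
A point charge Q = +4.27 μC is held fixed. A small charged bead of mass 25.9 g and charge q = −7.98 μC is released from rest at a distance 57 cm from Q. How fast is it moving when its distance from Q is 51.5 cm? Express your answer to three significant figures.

Only the electrostatic force acts, so mechanical energy is conserved: ½mv² = U₁ − U₂ = kQq(1/r₁ − 1/r₂).
U₁ − U₂ = (8.99×10⁹ N·m²/C²)(4.27×10⁻⁶ C)(-7.98×10⁻⁶ C)(1/0.570 − 1/0.515) = 0.0574 J.
v = √(2·0.0574/0.0259) = 2.11 m/s.

2.11 m/s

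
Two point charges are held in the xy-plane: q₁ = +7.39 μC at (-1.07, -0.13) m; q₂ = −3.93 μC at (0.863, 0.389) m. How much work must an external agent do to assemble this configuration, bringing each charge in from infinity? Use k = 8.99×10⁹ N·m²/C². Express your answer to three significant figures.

The work to assemble the configuration equals its total potential energy, U = Σ kqᵢqⱼ/rᵢⱼ over all pairs.
Pair separations: r₁₂ = 2.00 m.
U = (-0.130) = -0.130 J.

-0.130 J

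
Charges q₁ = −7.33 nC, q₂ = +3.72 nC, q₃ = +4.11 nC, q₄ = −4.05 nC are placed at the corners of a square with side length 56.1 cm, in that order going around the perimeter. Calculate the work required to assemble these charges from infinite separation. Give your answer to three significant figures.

The work to assemble the configuration equals its total potential energy, U = Σ kqᵢqⱼ/rᵢⱼ over all pairs.
The four side pairs have separation 0.561 m and the two diagonal pairs 0.793 m.
Summing all 6 pair terms gives U = -4.95×10⁻⁷ J.

-4.95×10⁻⁷ J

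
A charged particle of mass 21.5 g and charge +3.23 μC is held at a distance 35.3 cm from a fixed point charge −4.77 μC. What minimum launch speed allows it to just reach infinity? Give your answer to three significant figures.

6.04 m/s

To just escape, total mechanical energy must reach zero at infinity: ½mv²_min + U = 0, so ½mv²_min = −U = |kQq|/r.
|U| = |kQq|/r = (8.99×10⁹ N·m²/C²)(4.77×10⁻⁶)(3.23×10⁻⁶)/(0.353) = 0.392 J.
v_min = √(2|U|/m) = √(2·0.392/0.0215) = 6.04 m/s.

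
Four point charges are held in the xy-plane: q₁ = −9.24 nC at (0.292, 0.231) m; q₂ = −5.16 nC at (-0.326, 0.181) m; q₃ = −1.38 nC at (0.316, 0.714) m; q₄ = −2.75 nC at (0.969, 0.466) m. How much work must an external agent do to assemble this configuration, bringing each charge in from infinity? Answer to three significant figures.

The work to assemble the configuration equals its total potential energy, U = Σ kqᵢqⱼ/rᵢⱼ over all pairs.
Pair separations: r₁₂ = 0.620 m, r₁₃ = 0.484 m, r₁₄ = 0.717 m, r₂₃ = 0.834 m, r₂₄ = 1.33 m, r₃₄ = 0.699 m.
Summing all 6 pair terms gives U = 1.47×10⁻⁶ J.

1.47×10⁻⁶ J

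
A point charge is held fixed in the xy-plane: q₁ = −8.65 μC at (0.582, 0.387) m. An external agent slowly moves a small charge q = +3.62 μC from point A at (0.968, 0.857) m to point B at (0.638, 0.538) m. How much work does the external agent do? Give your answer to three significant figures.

For quasistatic motion the external work equals the change in potential energy: W_ext = qΔV = q(V_B − V_A).
At A: distance to the source charge is 0.608 m; V_A = kq₁/r = -1.28×10⁵ V.
At B: distance to the source charge is 0.161 m; V_B = kq₁/r = -4.83×10⁵ V.
ΔV = V_B − V_A = -3.55×10⁵ V.
W_ext = qΔV = (3.62×10⁻⁶ C)(-3.55×10⁵ V) = -1.29 J.

-1.29 J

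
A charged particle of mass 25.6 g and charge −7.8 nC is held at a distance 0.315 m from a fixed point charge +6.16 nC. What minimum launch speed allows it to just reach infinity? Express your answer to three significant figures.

To just escape, total mechanical energy must reach zero at infinity: ½mv²_min + U = 0, so ½mv²_min = −U = |kQq|/r.
|U| = |kQq|/r = (8.99×10⁹ N·m²/C²)(6.16×10⁻⁹)(7.80×10⁻⁹)/(0.315) = 1.37×10⁻⁶ J.
v_min = √(2|U|/m) = √(2·1.37×10⁻⁶/0.0256) = 0.0104 m/s.

0.0104 m/s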